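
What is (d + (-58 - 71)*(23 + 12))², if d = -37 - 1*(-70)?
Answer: 20088324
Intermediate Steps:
d = 33 (d = -37 + 70 = 33)
(d + (-58 - 71)*(23 + 12))² = (33 + (-58 - 71)*(23 + 12))² = (33 - 129*35)² = (33 - 4515)² = (-4482)² = 20088324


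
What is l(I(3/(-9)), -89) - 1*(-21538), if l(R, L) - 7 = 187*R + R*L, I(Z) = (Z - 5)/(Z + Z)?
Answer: 22329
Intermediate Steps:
I(Z) = (-5 + Z)/(2*Z) (I(Z) = (-5 + Z)/((2*Z)) = (-5 + Z)*(1/(2*Z)) = (-5 + Z)/(2*Z))
l(R, L) = 7 + 187*R + L*R (l(R, L) = 7 + (187*R + R*L) = 7 + (187*R + L*R) = 7 + 187*R + L*R)
l(I(3/(-9)), -89) - 1*(-21538) = (7 + 187*((-5 + 3/(-9))/(2*((3/(-9))))) - 89*(-5 + 3/(-9))/(2*(3/(-9)))) - 1*(-21538) = (7 + 187*((-5 + 3*(-1/9))/(2*((3*(-1/9))))) - 89*(-5 + 3*(-1/9))/(2*(3*(-1/9)))) + 21538 = (7 + 187*((-5 - 1/3)/(2*(-1/3))) - 89*(-5 - 1/3)/(2*(-1/3))) + 21538 = (7 + 187*((1/2)*(-3)*(-16/3)) - 89*(-3)*(-16)/(2*3)) + 21538 = (7 + 187*8 - 89*8) + 21538 = (7 + 1496 - 712) + 21538 = 791 + 21538 = 22329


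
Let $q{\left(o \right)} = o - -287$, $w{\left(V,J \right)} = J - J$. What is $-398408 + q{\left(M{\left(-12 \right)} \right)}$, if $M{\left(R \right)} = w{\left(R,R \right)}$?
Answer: $-398121$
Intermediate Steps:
$w{\left(V,J \right)} = 0$
$M{\left(R \right)} = 0$
$q{\left(o \right)} = 287 + o$ ($q{\left(o \right)} = o + 287 = 287 + o$)
$-398408 + q{\left(M{\left(-12 \right)} \right)} = -398408 + \left(287 + 0\right) = -398408 + 287 = -398121$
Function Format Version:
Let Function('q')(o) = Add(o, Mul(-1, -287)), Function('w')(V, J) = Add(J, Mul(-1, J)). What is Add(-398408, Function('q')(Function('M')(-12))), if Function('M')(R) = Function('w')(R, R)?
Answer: -398121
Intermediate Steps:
Function('w')(V, J) = 0
Function('M')(R) = 0
Function('q')(o) = Add(287, o) (Function('q')(o) = Add(o, 287) = Add(287, o))
Add(-398408, Function('q')(Function('M')(-12))) = Add(-398408, Add(287, 0)) = Add(-398408, 287) = -398121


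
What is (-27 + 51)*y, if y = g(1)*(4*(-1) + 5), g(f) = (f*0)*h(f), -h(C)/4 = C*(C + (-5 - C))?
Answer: 0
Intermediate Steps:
h(C) = 20*C (h(C) = -4*C*(C + (-5 - C)) = -4*C*(-5) = -(-20)*C = 20*C)
g(f) = 0 (g(f) = (f*0)*(20*f) = 0*(20*f) = 0)
y = 0 (y = 0*(4*(-1) + 5) = 0*(-4 + 5) = 0*1 = 0)
(-27 + 51)*y = (-27 + 51)*0 = 24*0 = 0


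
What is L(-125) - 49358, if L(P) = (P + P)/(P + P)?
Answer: -49357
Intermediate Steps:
L(P) = 1 (L(P) = (2*P)/((2*P)) = (2*P)*(1/(2*P)) = 1)
L(-125) - 49358 = 1 - 49358 = -49357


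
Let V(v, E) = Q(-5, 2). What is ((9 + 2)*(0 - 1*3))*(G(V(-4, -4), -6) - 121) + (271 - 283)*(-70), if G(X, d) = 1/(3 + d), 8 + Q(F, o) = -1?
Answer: 4844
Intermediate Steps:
Q(F, o) = -9 (Q(F, o) = -8 - 1 = -9)
V(v, E) = -9
((9 + 2)*(0 - 1*3))*(G(V(-4, -4), -6) - 121) + (271 - 283)*(-70) = ((9 + 2)*(0 - 1*3))*(1/(3 - 6) - 121) + (271 - 283)*(-70) = (11*(0 - 3))*(1/(-3) - 121) - 12*(-70) = (11*(-3))*(-⅓ - 121) + 840 = -33*(-364/3) + 840 = 4004 + 840 = 4844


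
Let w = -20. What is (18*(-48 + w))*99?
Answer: -121176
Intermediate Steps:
(18*(-48 + w))*99 = (18*(-48 - 20))*99 = (18*(-68))*99 = -1224*99 = -121176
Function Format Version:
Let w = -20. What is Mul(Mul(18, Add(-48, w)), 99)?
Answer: -121176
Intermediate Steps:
Mul(Mul(18, Add(-48, w)), 99) = Mul(Mul(18, Add(-48, -20)), 99) = Mul(Mul(18, -68), 99) = Mul(-1224, 99) = -121176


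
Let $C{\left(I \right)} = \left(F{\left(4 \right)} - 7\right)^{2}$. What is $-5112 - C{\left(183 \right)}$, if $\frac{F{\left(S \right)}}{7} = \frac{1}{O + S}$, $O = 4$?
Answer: $- \frac{329569}{64} \approx -5149.5$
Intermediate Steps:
$F{\left(S \right)} = \frac{7}{4 + S}$
$C{\left(I \right)} = \frac{2401}{64}$ ($C{\left(I \right)} = \left(\frac{7}{4 + 4} - 7\right)^{2} = \left(\frac{7}{8} - 7\right)^{2} = \left(- \frac{49}{8}\right)^{2} = \frac{2401}{64}$)
$-5112 - C{\left(183 \right)} = -5112 - \frac{2401}{64} = - \frac{329569}{64}$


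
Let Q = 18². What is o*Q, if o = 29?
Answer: 9396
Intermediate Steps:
Q = 324
o*Q = 29*324 = 9396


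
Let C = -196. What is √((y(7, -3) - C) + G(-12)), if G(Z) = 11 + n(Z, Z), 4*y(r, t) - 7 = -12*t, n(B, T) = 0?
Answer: √871/2 ≈ 14.756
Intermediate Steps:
y(r, t) = 7/4 - 3*t (y(r, t) = 7/4 + (-12*t)/4 = 7/4 - 3*t)
G(Z) = 11 (G(Z) = 11 + 0 = 11)
√((y(7, -3) - C) + G(-12)) = √(((7/4 - 3*(-3)) - 1*(-196)) + 11) = √(((7/4 + 9) + 196) + 11) = √((43/4 + 196) + 11) = √(827/4 + 11) = √(871/4) = √871/2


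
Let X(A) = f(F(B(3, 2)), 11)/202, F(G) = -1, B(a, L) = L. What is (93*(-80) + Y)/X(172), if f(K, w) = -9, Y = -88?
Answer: 1520656/9 ≈ 1.6896e+5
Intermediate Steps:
X(A) = -9/202
(93*(-80) + Y)/X(172) = (93*(-80) - 88)/(-9/202) = (-7440 - 88)*(-202/9) = -7528*(-202/9) = 1520656/9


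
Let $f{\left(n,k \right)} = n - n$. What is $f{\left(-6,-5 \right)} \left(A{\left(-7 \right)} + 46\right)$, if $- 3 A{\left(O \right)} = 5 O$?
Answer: $0$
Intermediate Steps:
$A{\left(O \right)} = - \frac{5 O}{3}$
$f{\left(n,k \right)} = 0$
$f{\left(-6,-5 \right)} \left(A{\left(-7 \right)} + 46\right) = 0 \left(\left(- \frac{5}{3}\right) \left(-7\right) + 46\right) = 0 \left(\frac{35}{3} + 46\right) = 0 \cdot \frac{173}{3} = 0$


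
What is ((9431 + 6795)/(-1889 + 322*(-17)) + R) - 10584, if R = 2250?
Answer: -61379468/7363 ≈ -8336.2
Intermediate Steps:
((9431 + 6795)/(-1889 + 322*(-17)) + R) - 10584 = ((9431 + 6795)/(-1889 + 322*(-17)) + 2250) - 10584 = (16226/(-1889 - 5474) + 2250) - 10584 = (16226/(-7363) + 2250) - 10584 = (16226*(-1/7363) + 2250) - 10584 = (-16226/7363 + 2250) - 10584 = 16550524/7363 - 10584 = -61379468/7363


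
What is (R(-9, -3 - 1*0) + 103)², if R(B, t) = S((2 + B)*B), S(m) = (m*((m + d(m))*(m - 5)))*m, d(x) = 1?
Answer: 217062202446961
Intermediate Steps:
S(m) = m²*(1 + m)*(-5 + m) (S(m) = (m*((m + 1)*(m - 5)))*m = (m*((1 + m)*(-5 + m)))*m = (m*(1 + m)*(-5 + m))*m = m²*(1 + m)*(-5 + m))
R(B, t) = B²*(2 + B)²*(-5 + B²*(2 + B)² - 4*B*(2 + B)) (R(B, t) = ((2 + B)*B)²*(-5 + ((2 + B)*B)² - 4*(2 + B)*B) = (B*(2 + B))²*(-5 + (B*(2 + B))² - 4*B*(2 + B)) = (B²*(2 + B)²)*(-5 + B²*(2 + B)² - 4*B*(2 + B)) = B²*(2 + B)²*(-5 + B²*(2 + B)² - 4*B*(2 + B)))
(R(-9, -3 - 1*0) + 103)² = ((-9)²*(2 - 9)²*(-5 + (-9)²*(2 - 9)² - 4*(-9)*(2 - 9)) + 103)² = (81*(-7)²*(-5 + 81*(-7)² - 4*(-9)*(-7)) + 103)² = (81*49*(-5 + 81*49 - 252) + 103)² = (81*49*(-5 + 3969 - 252) + 103)² = (81*49*3712 + 103)² = (14732928 + 103)² = 14733031² = 217062202446961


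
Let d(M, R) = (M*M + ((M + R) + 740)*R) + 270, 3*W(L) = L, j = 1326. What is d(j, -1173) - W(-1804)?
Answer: 2134975/3 ≈ 7.1166e+5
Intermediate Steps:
W(L) = L/3
d(M, R) = 270 + M² + R*(740 + M + R) (d(M, R) = (M² + (740 + M + R)*R) + 270 = (M² + R*(740 + M + R)) + 270 = 270 + M² + R*(740 + M + R))
d(j, -1173) - W(-1804) = (270 + 1326² + (-1173)² + 740*(-1173) + 1326*(-1173)) - (-1804)/3 = (270 + 1758276 + 1375929 - 868020 - 1555398) - 1*(-1804/3) = 711057 + 1804/3 = 2134975/3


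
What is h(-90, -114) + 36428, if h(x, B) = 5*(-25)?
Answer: 36303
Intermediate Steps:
h(x, B) = -125
h(-90, -114) + 36428 = -125 + 36428 = 36303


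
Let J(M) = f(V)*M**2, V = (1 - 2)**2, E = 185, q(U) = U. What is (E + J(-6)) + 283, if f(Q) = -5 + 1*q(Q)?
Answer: 324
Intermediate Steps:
V = 1 (V = (-1)**2 = 1)
f(Q) = -5 + Q (f(Q) = -5 + 1*Q = -5 + Q)
J(M) = -4*M**2 (J(M) = (-5 + 1)*M**2 = -4*M**2)
(E + J(-6)) + 283 = (185 - 4*(-6)**2) + 283 = (185 - 4*36) + 283 = (185 - 144) + 283 = 41 + 283 = 324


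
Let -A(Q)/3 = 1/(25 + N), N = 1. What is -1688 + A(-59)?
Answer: -43891/26 ≈ -1688.1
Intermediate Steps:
A(Q) = -3/26 (A(Q) = -3/(25 + 1) = -3/26)
-1688 + A(-59) = -1688 - 3/26 = -43891/26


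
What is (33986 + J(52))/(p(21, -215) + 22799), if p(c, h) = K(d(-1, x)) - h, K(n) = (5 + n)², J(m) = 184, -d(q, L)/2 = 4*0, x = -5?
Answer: 34170/23039 ≈ 1.4831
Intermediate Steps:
d(q, L) = 0 (d(q, L) = -8*0 = -2*0 = 0)
p(c, h) = 25 - h (p(c, h) = (5 + 0)² - h = 5² - h = 25 - h)
(33986 + J(52))/(p(21, -215) + 22799) = (33986 + 184)/((25 - 1*(-215)) + 22799) = 34170/((25 + 215) + 22799) = 34170/(240 + 22799) = 34170/23039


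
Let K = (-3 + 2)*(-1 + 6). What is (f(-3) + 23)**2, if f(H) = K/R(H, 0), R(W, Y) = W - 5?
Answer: 35721/64 ≈ 558.14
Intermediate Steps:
R(W, Y) = -5 + W
K = -5 (K = -1*5 = -5)
f(H) = -5/(-5 + H)
(f(-3) + 23)**2 = (-5/(-5 - 3) + 23)**2 = (-5/(-8) + 23)**2 = (-5*(-1/8) + 23)**2 = (5/8 + 23)**2 = (189/8)**2 = 35721/64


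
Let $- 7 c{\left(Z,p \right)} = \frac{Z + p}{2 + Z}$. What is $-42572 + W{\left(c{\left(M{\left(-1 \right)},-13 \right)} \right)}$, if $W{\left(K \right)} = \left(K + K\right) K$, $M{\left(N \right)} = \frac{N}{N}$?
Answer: $- \frac{2085996}{49} \approx -42571.0$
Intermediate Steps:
$M{\left(N \right)} = 1$
$c{\left(Z,p \right)} = - \frac{Z + p}{7 \left(2 + Z\right)}$ ($c{\left(Z,p \right)} = - \frac{\left(Z + p\right) \frac{1}{2 + Z}}{7} = - \frac{\frac{1}{2 + Z} \left(Z + p\right)}{7} = - \frac{Z + p}{7 \left(2 + Z\right)}$)
$W{\left(K \right)} = 2 K^{2}$ ($W{\left(K \right)} = 2 K K = 2 K^{2}$)
$-42572 + W{\left(c{\left(M{\left(-1 \right)},-13 \right)} \right)} = -42572 + 2 \left(\frac{\left(-1\right) 1 - -13}{7 \left(2 + 1\right)}\right)^{2} = -42572 + 2 \left(\frac{-1 + 13}{7 \cdot 3}\right)^{2} = -42572 + 2 \left(\frac{1}{7} \cdot \frac{1}{3} \cdot 12\right)^{2} = -42572 + 2 \left(\frac{4}{7}\right)^{2} = -42572 + 2 \cdot \frac{16}{49} = -42572 + \frac{32}{49} = - \frac{2085996}{49}$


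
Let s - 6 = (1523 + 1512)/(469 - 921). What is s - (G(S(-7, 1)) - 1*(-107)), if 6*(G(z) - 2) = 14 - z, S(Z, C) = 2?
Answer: -50495/452 ≈ -111.71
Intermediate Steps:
G(z) = 13/3 - z/6 (G(z) = 2 + (14 - z)/6 = 2 + (7/3 - z/6) = 13/3 - z/6)
s = -323/452 (s = 6 + (1523 + 1512)/(469 - 921) = 6 + 3035/(-452) = 6 + 3035*(-1/452) = 6 - 3035/452 = -323/452 ≈ -0.71460)
s - (G(S(-7, 1)) - 1*(-107)) = -323/452 - ((13/3 - ⅙*2) - 1*(-107)) = -323/452 - ((13/3 - ⅓) + 107) = -323/452 - (4 + 107) = -323/452 - 1*111 = -323/452 - 111 = -50495/452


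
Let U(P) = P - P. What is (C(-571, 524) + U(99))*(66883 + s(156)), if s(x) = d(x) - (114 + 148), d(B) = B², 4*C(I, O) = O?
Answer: 11915367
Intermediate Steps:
C(I, O) = O/4
U(P) = 0
s(x) = -262 + x² (s(x) = x² - (114 + 148) = x² - 1*262 = x² - 262 = -262 + x²)
(C(-571, 524) + U(99))*(66883 + s(156)) = ((¼)*524 + 0)*(66883 + (-262 + 156²)) = (131 + 0)*(66883 + (-262 + 24336)) = 131*(66883 + 24074) = 131*90957 = 11915367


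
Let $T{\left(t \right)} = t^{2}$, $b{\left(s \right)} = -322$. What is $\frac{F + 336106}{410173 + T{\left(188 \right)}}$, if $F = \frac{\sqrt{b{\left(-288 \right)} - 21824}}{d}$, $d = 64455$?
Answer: $\frac{336106}{445517} + \frac{i \sqrt{22146}}{28715798235} \approx 0.75442 + 5.1824 \cdot 10^{-9} i$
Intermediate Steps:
$F = \frac{i \sqrt{22146}}{64455}$ ($F = \frac{\sqrt{-322 - 21824}}{64455} = \sqrt{-22146} \cdot \frac{1}{64455} = i \sqrt{22146} \cdot \frac{1}{64455} = \frac{i \sqrt{22146}}{64455} \approx 0.0023088 i$)
$\frac{F + 336106}{410173 + T{\left(188 \right)}} = \frac{\frac{i \sqrt{22146}}{64455} + 336106}{410173 + 188^{2}} = \frac{336106 + \frac{i \sqrt{22146}}{64455}}{410173 + 35344} = \frac{336106 + \frac{i \sqrt{22146}}{64455}}{445517} = \left(336106 + \frac{i \sqrt{22146}}{64455}\right) \frac{1}{445517} = \frac{336106}{445517} + \frac{i \sqrt{22146}}{28715798235}$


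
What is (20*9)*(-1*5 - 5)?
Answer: -1800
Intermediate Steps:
(20*9)*(-1*5 - 5) = 180*(-5 - 5) = 180*(-10) = -1800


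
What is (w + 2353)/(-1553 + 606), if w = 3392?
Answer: -5745/947 ≈ -6.0665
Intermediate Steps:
(w + 2353)/(-1553 + 606) = (3392 + 2353)/(-1553 + 606) = 5745/(-947) = 5745*(-1/947) = -5745/947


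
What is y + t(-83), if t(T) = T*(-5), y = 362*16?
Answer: 6207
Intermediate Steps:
y = 5792
t(T) = -5*T
y + t(-83) = 5792 - 5*(-83) = 5792 + 415 = 6207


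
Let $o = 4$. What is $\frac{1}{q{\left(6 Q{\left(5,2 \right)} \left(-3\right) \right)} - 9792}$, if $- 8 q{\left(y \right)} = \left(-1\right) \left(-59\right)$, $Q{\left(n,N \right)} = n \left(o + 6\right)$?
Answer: $- \frac{8}{78395} \approx -0.00010205$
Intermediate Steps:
$Q{\left(n,N \right)} = 10 n$ ($Q{\left(n,N \right)} = n \left(4 + 6\right) = n 10 = 10 n$)
$q{\left(y \right)} = - \frac{59}{8}$ ($q{\left(y \right)} = - \frac{\left(-1\right) \left(-59\right)}{8} = \left(- \frac{1}{8}\right) 59 = - \frac{59}{8}$)
$\frac{1}{q{\left(6 Q{\left(5,2 \right)} \left(-3\right) \right)} - 9792} = \frac{1}{- \frac{59}{8} - 9792} = \frac{1}{- \frac{78395}{8}} = - \frac{8}{78395}$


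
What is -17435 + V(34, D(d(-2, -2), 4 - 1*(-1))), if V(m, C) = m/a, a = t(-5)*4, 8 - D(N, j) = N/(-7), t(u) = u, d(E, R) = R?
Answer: -174367/10 ≈ -17437.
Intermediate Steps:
D(N, j) = 8 + N/7 (D(N, j) = 8 - N/(-7) = 8 - N*(-1)/7 = 8 - (-1)*N/7 = 8 + N/7)
a = -20 (a = -5*4 = -20)
V(m, C) = -m/20 (V(m, C) = m/(-20) = m*(-1/20) = -m/20)
-17435 + V(34, D(d(-2, -2), 4 - 1*(-1))) = -17435 - 1/20*34 = -17435 - 17/10 = -174367/10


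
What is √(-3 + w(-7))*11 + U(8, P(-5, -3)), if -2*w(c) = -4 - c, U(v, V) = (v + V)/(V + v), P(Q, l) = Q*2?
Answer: 1 + 33*I*√2/2 ≈ 1.0 + 23.335*I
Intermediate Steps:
P(Q, l) = 2*Q
U(v, V) = 1 (U(v, V) = (V + v)/(V + v) = 1)
w(c) = 2 + c/2 (w(c) = -(-4 - c)/2 = 2 + c/2)
√(-3 + w(-7))*11 + U(8, P(-5, -3)) = √(-3 + (2 + (½)*(-7)))*11 + 1 = √(-3 + (2 - 7/2))*11 + 1 = √(-3 - 3/2)*11 + 1 = √(-9/2)*11 + 1 = (3*I*√2/2)*11 + 1 = 33*I*√2/2 + 1 = 1 + 33*I*√2/2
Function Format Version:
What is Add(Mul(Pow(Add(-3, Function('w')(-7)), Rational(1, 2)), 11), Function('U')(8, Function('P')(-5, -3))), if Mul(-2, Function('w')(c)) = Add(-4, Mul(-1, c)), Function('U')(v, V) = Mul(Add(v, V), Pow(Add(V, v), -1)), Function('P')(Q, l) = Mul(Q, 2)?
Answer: Add(1, Mul(Rational(33, 2), I, Pow(2, Rational(1, 2)))) ≈ Add(1.0000, Mul(23.335, I))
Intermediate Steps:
Function('P')(Q, l) = Mul(2, Q)
Function('U')(v, V) = 1 (Function('U')(v, V) = Mul(Add(V, v), Pow(Add(V, v), -1)) = 1)
Function('w')(c) = Add(2, Mul(Rational(1, 2), c)) (Function('w')(c) = Mul(Rational(-1, 2), Add(-4, Mul(-1, c))) = Add(2, Mul(Rational(1, 2), c)))
Add(Mul(Pow(Add(-3, Function('w')(-7)), Rational(1, 2)), 11), Function('U')(8, Function('P')(-5, -3))) = Add(Mul(Pow(Add(-3, Add(2, Mul(Rational(1, 2), -7))), Rational(1, 2)), 11), 1) = Add(Mul(Pow(Add(-3, Add(2, Rational(-7, 2))), Rational(1, 2)), 11), 1) = Add(Mul(Pow(Add(-3, Rational(-3, 2)), Rational(1, 2)), 11), 1) = Add(Mul(Pow(Rational(-9, 2), Rational(1, 2)), 11), 1) = Add(Mul(Mul(Rational(3, 2), I, Pow(2, Rational(1, 2))), 11), 1) = Add(Mul(Rational(33, 2), I, Pow(2, Rational(1, 2))), 1) = Add(1, Mul(Rational(33, 2), I, Pow(2, Rational(1, 2))))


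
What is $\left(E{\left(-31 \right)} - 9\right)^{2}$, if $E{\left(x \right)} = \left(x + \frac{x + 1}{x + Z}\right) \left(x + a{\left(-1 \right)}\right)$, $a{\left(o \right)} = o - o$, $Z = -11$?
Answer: $\frac{42367081}{49} \approx 8.6463 \cdot 10^{5}$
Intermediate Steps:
$a{\left(o \right)} = 0$
$E{\left(x \right)} = x \left(x + \frac{1 + x}{-11 + x}\right)$ ($E{\left(x \right)} = \left(x + \frac{x + 1}{x - 11}\right) \left(x + 0\right) = \left(x + \frac{1 + x}{-11 + x}\right) x = x \left(x + \frac{1 + x}{-11 + x}\right)$)
$\left(E{\left(-31 \right)} - 9\right)^{2} = \left(- \frac{31 \left(1 + \left(-31\right)^{2} - -310\right)}{-11 - 31} - 9\right)^{2} = \left(- \frac{31 \left(1 + 961 + 310\right)}{-42} - 9\right)^{2} = \left(\left(-31\right) \left(- \frac{1}{42}\right) 1272 - 9\right)^{2} = \left(\frac{6572}{7} - 9\right)^{2} = \left(\frac{6509}{7}\right)^{2} = \frac{42367081}{49}$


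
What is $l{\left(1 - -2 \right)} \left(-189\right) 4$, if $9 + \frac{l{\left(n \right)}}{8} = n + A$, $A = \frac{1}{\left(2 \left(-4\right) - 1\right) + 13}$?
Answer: $34776$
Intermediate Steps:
$A = \frac{1}{4}$ ($A = \frac{1}{\left(-8 - 1\right) + 13} = \frac{1}{-9 + 13} = \frac{1}{4} \approx 0.25$)
$l{\left(n \right)} = -70 + 8 n$ ($l{\left(n \right)} = -72 + 8 \left(n + \frac{1}{4}\right) = -72 + 8 \left(\frac{1}{4} + n\right) = -72 + \left(2 + 8 n\right) = -70 + 8 n$)
$l{\left(1 - -2 \right)} \left(-189\right) 4 = \left(-70 + 8 \left(1 - -2\right)\right) \left(-189\right) 4 = \left(-70 + 8 \left(1 + 2\right)\right) \left(-189\right) 4 = \left(-70 + 8 \cdot 3\right) \left(-189\right) 4 = \left(-70 + 24\right) \left(-189\right) 4 = \left(-46\right) \left(-189\right) 4 = 8694 \cdot 4 = 34776$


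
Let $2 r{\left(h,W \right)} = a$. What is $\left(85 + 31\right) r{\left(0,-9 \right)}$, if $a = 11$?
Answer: $638$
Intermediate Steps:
$r{\left(h,W \right)} = \frac{11}{2}$ ($r{\left(h,W \right)} = \frac{1}{2} \cdot 11 = \frac{11}{2}$)
$\left(85 + 31\right) r{\left(0,-9 \right)} = \left(85 + 31\right) \frac{11}{2} = 116 \cdot \frac{11}{2} = 638$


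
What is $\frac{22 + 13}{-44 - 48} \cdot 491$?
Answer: $- \frac{17185}{92} \approx -186.79$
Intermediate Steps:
$\frac{22 + 13}{-44 - 48} \cdot 491 = \frac{35}{-92} \cdot 491 = 35 \left(- \frac{1}{92}\right) 491 = \left(- \frac{35}{92}\right) 491 = - \frac{17185}{92}$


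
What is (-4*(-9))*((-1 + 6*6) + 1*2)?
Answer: 1332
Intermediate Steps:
(-4*(-9))*((-1 + 6*6) + 1*2) = 36*((-1 + 36) + 2) = 36*(35 + 2) = 36*37 = 1332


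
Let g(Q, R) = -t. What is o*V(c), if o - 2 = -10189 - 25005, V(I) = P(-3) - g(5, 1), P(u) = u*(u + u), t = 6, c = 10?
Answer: -844608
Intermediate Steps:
P(u) = 2*u**2 (P(u) = u*(2*u) = 2*u**2)
g(Q, R) = -6 (g(Q, R) = -1*6 = -6)
V(I) = 24 (V(I) = 2*(-3)**2 - 1*(-6) = 2*9 + 6 = 18 + 6 = 24)
o = -35192 (o = 2 + (-10189 - 25005) = 2 - 35194 = -35192)
o*V(c) = -35192*24 = -844608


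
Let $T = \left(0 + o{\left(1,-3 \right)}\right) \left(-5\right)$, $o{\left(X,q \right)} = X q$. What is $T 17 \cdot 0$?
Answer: $0$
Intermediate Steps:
$T = 15$ ($T = \left(0 + 1 \left(-3\right)\right) \left(-5\right) = \left(0 - 3\right) \left(-5\right) = \left(-3\right) \left(-5\right) = 15$)
$T 17 \cdot 0 = 15 \cdot 17 \cdot 0 = 255 \cdot 0 = 0$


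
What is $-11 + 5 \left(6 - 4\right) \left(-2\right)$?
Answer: $-31$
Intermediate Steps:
$-11 + 5 \left(6 - 4\right) \left(-2\right) = -11 + 5 \cdot 2 \left(-2\right) = -11 + 5 \left(-4\right) = -11 - 20 = -31$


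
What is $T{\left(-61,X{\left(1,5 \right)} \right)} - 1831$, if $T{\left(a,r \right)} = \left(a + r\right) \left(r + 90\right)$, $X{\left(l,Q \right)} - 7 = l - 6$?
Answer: $-7259$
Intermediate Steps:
$X{\left(l,Q \right)} = 1 + l$ ($X{\left(l,Q \right)} = 7 + \left(l - 6\right) = 7 + \left(-6 + l\right) = 1 + l$)
$T{\left(a,r \right)} = \left(90 + r\right) \left(a + r\right)$ ($T{\left(a,r \right)} = \left(a + r\right) \left(90 + r\right) = \left(90 + r\right) \left(a + r\right)$)
$T{\left(-61,X{\left(1,5 \right)} \right)} - 1831 = \left(\left(1 + 1\right)^{2} + 90 \left(-61\right) + 90 \left(1 + 1\right) - 61 \left(1 + 1\right)\right) - 1831 = \left(2^{2} - 5490 + 90 \cdot 2 - 122\right) - 1831 = \left(4 - 5490 + 180 - 122\right) - 1831 = -5428 - 1831 = -7259$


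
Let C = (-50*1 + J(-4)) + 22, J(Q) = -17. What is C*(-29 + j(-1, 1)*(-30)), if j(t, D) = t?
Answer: -45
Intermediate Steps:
C = -45 (C = (-50*1 - 17) + 22 = (-50 - 17) + 22 = -67 + 22 = -45)
C*(-29 + j(-1, 1)*(-30)) = -45*(-29 - 1*(-30)) = -45*(-29 + 30) = -45*1 = -45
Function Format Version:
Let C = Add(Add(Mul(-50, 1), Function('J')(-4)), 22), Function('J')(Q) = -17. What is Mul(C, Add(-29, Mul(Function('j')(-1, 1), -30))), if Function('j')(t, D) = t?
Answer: -45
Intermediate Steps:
C = -45 (C = Add(Add(Mul(-50, 1), -17), 22) = Add(Add(-50, -17), 22) = Add(-67, 22) = -45)
Mul(C, Add(-29, Mul(Function('j')(-1, 1), -30))) = Mul(-45, Add(-29, Mul(-1, -30))) = Mul(-45, Add(-29, 30)) = Mul(-45, 1) = -45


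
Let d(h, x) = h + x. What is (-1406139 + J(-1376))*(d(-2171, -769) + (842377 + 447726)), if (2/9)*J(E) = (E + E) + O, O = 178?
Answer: -1824839302686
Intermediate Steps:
J(E) = 801 + 9*E (J(E) = 9*((E + E) + 178)/2 = 9*(2*E + 178)/2 = 9*(178 + 2*E)/2 = 801 + 9*E)
(-1406139 + J(-1376))*(d(-2171, -769) + (842377 + 447726)) = (-1406139 + (801 + 9*(-1376)))*((-2171 - 769) + (842377 + 447726)) = (-1406139 + (801 - 12384))*(-2940 + 1290103) = (-1406139 - 11583)*1287163 = -1417722*1287163 = -1824839302686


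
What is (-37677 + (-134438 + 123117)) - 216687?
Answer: -265685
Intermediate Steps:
(-37677 + (-134438 + 123117)) - 216687 = (-37677 - 11321) - 216687 = -48998 - 216687 = -265685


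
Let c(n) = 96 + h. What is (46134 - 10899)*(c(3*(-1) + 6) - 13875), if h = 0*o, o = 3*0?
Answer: -485503065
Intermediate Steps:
o = 0
h = 0 (h = 0*0 = 0)
c(n) = 96 (c(n) = 96 + 0 = 96)
(46134 - 10899)*(c(3*(-1) + 6) - 13875) = (46134 - 10899)*(96 - 13875) = 35235*(-13779) = -485503065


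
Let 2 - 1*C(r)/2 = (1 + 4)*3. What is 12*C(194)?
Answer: -312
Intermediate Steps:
C(r) = -26 (C(r) = 4 - 2*(1 + 4)*3 = 4 - 10*3 = 4 - 2*15 = 4 - 30 = -26)
12*C(194) = 12*(-26) = -312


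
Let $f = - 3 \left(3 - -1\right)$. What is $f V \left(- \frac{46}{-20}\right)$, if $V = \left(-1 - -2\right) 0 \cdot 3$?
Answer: $0$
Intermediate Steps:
$f = -12$ ($f = - 3 \left(3 + 1\right) = \left(-3\right) 4 = -12$)
$V = 0$ ($V = \left(-1 + 2\right) 0 \cdot 3 = 1 \cdot 0 \cdot 3 = 0 \cdot 3 = 0$)
$f V \left(- \frac{46}{-20}\right) = \left(-12\right) 0 \left(- \frac{46}{-20}\right) = 0 \left(\left(-46\right) \left(- \frac{1}{20}\right)\right) = 0 \cdot \frac{23}{10} = 0$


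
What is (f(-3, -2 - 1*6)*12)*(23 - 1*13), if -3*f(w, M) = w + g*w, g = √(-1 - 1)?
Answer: 120 + 120*I*√2 ≈ 120.0 + 169.71*I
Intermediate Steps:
g = I*√2 (g = √(-2) = I*√2 ≈ 1.4142*I)
f(w, M) = -w/3 - I*w*√2/3 (f(w, M) = -(w + (I*√2)*w)/3 = -(w + I*w*√2)/3 = -w/3 - I*w*√2/3)
(f(-3, -2 - 1*6)*12)*(23 - 1*13) = (-⅓*(-3)*(1 + I*√2)*12)*(23 - 1*13) = ((1 + I*√2)*12)*(23 - 13) = (12 + 12*I*√2)*10 = 120 + 120*I*√2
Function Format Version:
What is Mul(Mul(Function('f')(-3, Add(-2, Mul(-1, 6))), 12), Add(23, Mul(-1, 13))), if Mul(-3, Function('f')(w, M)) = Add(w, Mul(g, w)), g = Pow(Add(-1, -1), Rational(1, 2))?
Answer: Add(120, Mul(120, I, Pow(2, Rational(1, 2)))) ≈ Add(120.00, Mul(169.71, I))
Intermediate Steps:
g = Mul(I, Pow(2, Rational(1, 2))) (g = Pow(-2, Rational(1, 2)) = Mul(I, Pow(2, Rational(1, 2))) ≈ Mul(1.4142, I))
Function('f')(w, M) = Add(Mul(Rational(-1, 3), w), Mul(Rational(-1, 3), I, w, Pow(2, Rational(1, 2)))) (Function('f')(w, M) = Mul(Rational(-1, 3), Add(w, Mul(Mul(I, Pow(2, Rational(1, 2))), w))) = Mul(Rational(-1, 3), Add(w, Mul(I, w, Pow(2, Rational(1, 2))))) = Add(Mul(Rational(-1, 3), w), Mul(Rational(-1, 3), I, w, Pow(2, Rational(1, 2)))))
Mul(Mul(Function('f')(-3, Add(-2, Mul(-1, 6))), 12), Add(23, Mul(-1, 13))) = Mul(Mul(Mul(Rational(-1, 3), -3, Add(1, Mul(I, Pow(2, Rational(1, 2))))), 12), Add(23, Mul(-1, 13))) = Mul(Mul(Add(1, Mul(I, Pow(2, Rational(1, 2)))), 12), Add(23, -13)) = Mul(Add(12, Mul(12, I, Pow(2, Rational(1, 2)))), 10) = Add(120, Mul(120, I, Pow(2, Rational(1, 2))))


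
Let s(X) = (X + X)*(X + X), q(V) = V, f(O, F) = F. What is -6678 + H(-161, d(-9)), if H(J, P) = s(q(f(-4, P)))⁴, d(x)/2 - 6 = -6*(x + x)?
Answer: 1869471037565976962538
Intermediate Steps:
s(X) = 4*X² (s(X) = (2*X)*(2*X) = 4*X²)
d(x) = 12 - 24*x (d(x) = 12 + 2*(-6*(x + x)) = 12 + 2*(-12*x) = 12 - 24*x)
H(J, P) = 256*P⁸ (H(J, P) = (4*P²)⁴ = 256*P⁸)
-6678 + H(-161, d(-9)) = -6678 + 256*(12 - 24*(-9))⁸ = -6678 + 256*(12 + 216)⁸ = -6678 + 256*228⁸ = -6678 + 256*7302621240492097536 = -6678 + 1869471037565976969216 = 1869471037565976962538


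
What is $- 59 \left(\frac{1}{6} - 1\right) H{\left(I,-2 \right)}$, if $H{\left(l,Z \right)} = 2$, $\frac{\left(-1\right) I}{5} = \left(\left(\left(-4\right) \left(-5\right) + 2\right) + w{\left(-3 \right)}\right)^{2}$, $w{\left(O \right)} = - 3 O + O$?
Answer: $\frac{295}{3} \approx 98.333$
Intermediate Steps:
$w{\left(O \right)} = - 2 O$
$I = -3920$ ($I = - 5 \left(\left(\left(-4\right) \left(-5\right) + 2\right) - -6\right)^{2} = - 5 \left(\left(20 + 2\right) + 6\right)^{2} = - 5 \left(22 + 6\right)^{2} = - 5 \cdot 28^{2} = \left(-5\right) 784 = -3920$)
$- 59 \left(\frac{1}{6} - 1\right) H{\left(I,-2 \right)} = - 59 \left(\frac{1}{6} - 1\right) 2 = - 59 \left(\left(- \frac{5}{6}\right) 2\right) = \left(-59\right) \left(- \frac{5}{3}\right) = \frac{295}{3}$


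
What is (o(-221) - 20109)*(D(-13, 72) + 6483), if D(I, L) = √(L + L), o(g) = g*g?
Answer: 186614340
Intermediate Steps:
o(g) = g²
D(I, L) = √2*√L (D(I, L) = √(2*L) = √2*√L)
(o(-221) - 20109)*(D(-13, 72) + 6483) = ((-221)² - 20109)*(√2*√72 + 6483) = (48841 - 20109)*(√2*(6*√2) + 6483) = 28732*(12 + 6483) = 28732*6495 = 186614340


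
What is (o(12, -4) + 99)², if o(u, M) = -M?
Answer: 10609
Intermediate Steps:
(o(12, -4) + 99)² = (-1*(-4) + 99)² = (4 + 99)² = 103² = 10609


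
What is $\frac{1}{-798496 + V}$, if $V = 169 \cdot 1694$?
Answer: $- \frac{1}{512210} \approx -1.9523 \cdot 10^{-6}$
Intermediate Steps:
$V = 286286$
$\frac{1}{-798496 + V} = \frac{1}{-798496 + 286286} = \frac{1}{-512210} = - \frac{1}{512210}$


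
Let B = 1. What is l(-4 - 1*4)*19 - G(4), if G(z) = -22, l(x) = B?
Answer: 41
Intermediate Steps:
l(x) = 1
l(-4 - 1*4)*19 - G(4) = 1*19 - 1*(-22) = 19 + 22 = 41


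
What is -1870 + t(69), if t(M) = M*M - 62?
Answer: 2829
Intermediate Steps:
t(M) = -62 + M**2 (t(M) = M**2 - 62 = -62 + M**2)
-1870 + t(69) = -1870 + (-62 + 69**2) = -1870 + (-62 + 4761) = -1870 + 4699 = 2829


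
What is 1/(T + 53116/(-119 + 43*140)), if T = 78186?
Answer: 843/65918386 ≈ 1.2789e-5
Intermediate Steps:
1/(T + 53116/(-119 + 43*140)) = 1/(78186 + 53116/(-119 + 43*140)) = 1/(78186 + 53116/(-119 + 6020)) = 1/(78186 + 53116/5901) = 1/(78186 + 53116*(1/5901)) = 1/(78186 + 7588/843) = 1/(65918386/843) = 843/65918386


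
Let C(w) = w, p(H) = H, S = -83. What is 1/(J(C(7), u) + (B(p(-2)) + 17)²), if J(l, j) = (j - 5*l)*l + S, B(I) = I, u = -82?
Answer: -1/677 ≈ -0.0014771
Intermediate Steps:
J(l, j) = -83 + l*(j - 5*l) (J(l, j) = (j - 5*l)*l - 83 = l*(j - 5*l) - 83 = -83 + l*(j - 5*l))
1/(J(C(7), u) + (B(p(-2)) + 17)²) = 1/((-83 - 5*7² - 82*7) + (-2 + 17)²) = 1/((-83 - 5*49 - 574) + 15²) = 1/((-83 - 245 - 574) + 225) = 1/(-902 + 225) = 1/(-677) = -1/677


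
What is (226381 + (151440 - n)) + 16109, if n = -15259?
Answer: 409189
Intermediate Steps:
(226381 + (151440 - n)) + 16109 = (226381 + (151440 - 1*(-15259))) + 16109 = (226381 + (151440 + 15259)) + 16109 = (226381 + 166699) + 16109 = 393080 + 16109 = 409189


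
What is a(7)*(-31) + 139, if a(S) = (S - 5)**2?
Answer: 15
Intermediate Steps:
a(S) = (-5 + S)**2
a(7)*(-31) + 139 = (-5 + 7)**2*(-31) + 139 = 2**2*(-31) + 139 = 4*(-31) + 139 = -124 + 139 = 15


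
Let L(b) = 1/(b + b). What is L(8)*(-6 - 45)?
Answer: -51/16 ≈ -3.1875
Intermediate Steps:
L(b) = 1/(2*b)
L(8)*(-6 - 45) = ((½)/8)*(-6 - 45) = ((½)*(⅛))*(-51) = (1/16)*(-51) = -51/16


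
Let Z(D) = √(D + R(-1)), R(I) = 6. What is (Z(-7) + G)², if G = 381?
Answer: (381 + I)² ≈ 1.4516e+5 + 762.0*I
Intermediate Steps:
Z(D) = √(6 + D) (Z(D) = √(D + 6) = √(6 + D))
(Z(-7) + G)² = (√(6 - 7) + 381)² = (√(-1) + 381)² = (I + 381)² = (381 + I)²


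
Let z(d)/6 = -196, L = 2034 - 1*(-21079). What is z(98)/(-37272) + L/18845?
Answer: 36817894/29266285 ≈ 1.2580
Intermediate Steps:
L = 23113 (L = 2034 + 21079 = 23113)
z(d) = -1176 (z(d) = 6*(-196) = -1176)
z(98)/(-37272) + L/18845 = -1176/(-37272) + 23113/18845 = -1176*(-1/37272) + 23113*(1/18845) = 49/1553 + 23113/18845 = 36817894/29266285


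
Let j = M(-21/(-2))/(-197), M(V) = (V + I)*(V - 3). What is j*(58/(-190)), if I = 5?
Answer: 2697/14972 ≈ 0.18014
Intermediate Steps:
M(V) = (-3 + V)*(5 + V) (M(V) = (V + 5)*(V - 3) = (5 + V)*(-3 + V) = (-3 + V)*(5 + V))
j = -465/788 (j = (-15 + (-21/(-2))**2 + 2*(-21/(-2)))/(-197) = (-15 + (-21*(-1/2))**2 + 2*(-21*(-1/2)))*(-1/197) = (-15 + (21/2)**2 + 2*(21/2))*(-1/197) = (-15 + 441/4 + 21)*(-1/197) = (465/4)*(-1/197) = -465/788 ≈ -0.59010)
j*(58/(-190)) = -13485/(394*(-190)) = -13485*(-1)/(394*190) = -465/788*(-29/95) = 2697/14972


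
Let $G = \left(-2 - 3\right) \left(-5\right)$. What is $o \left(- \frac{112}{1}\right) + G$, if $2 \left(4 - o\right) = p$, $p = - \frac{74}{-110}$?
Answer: $- \frac{21193}{55} \approx -385.33$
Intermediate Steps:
$G = 25$ ($G = \left(-5\right) \left(-5\right) = 25$)
$p = \frac{37}{55}$ ($p = \left(-74\right) \left(- \frac{1}{110}\right) = \frac{37}{55} \approx 0.67273$)
$o = \frac{403}{110}$ ($o = 4 - \frac{37}{110} = \frac{403}{110} \approx 3.6636$)
$o \left(- \frac{112}{1}\right) + G = \frac{403 \left(- \frac{112}{1}\right)}{110} + 25 = \frac{403 \left(\left(-112\right) 1\right)}{110} + 25 = \frac{403}{110} \left(-112\right) + 25 = - \frac{22568}{55} + 25 = - \frac{21193}{55}$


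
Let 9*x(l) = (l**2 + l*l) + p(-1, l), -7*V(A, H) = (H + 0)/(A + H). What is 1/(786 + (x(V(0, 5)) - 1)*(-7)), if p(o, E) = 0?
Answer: 63/49957 ≈ 0.0012611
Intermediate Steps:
V(A, H) = -H/(7*(A + H)) (V(A, H) = -(H + 0)/(7*(A + H)) = -H/(7*(A + H)))
x(l) = 2*l**2/9 (x(l) = ((l**2 + l*l) + 0)/9 = ((l**2 + l**2) + 0)/9 = (2*l**2 + 0)/9 = (2*l**2)/9 = 2*l**2/9)
1/(786 + (x(V(0, 5)) - 1)*(-7)) = 1/(786 + (2*(-1*5/(7*0 + 7*5))**2/9 - 1)*(-7)) = 1/(786 + (2*(-1*5/(0 + 35))**2/9 - 1)*(-7)) = 1/(786 + (2*(-1*5/35)**2/9 - 1)*(-7)) = 1/(786 + (2*(-1*5*1/35)**2/9 - 1)*(-7)) = 1/(786 + (2*(-1/7)**2/9 - 1)*(-7)) = 1/(786 + ((2/9)*(1/49) - 1)*(-7)) = 1/(786 + (2/441 - 1)*(-7)) = 1/(786 - 439/441*(-7)) = 1/(786 + 439/63) = 1/(49957/63) = 63/49957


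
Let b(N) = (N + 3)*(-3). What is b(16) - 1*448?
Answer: -505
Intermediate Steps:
b(N) = -9 - 3*N (b(N) = (3 + N)*(-3) = -9 - 3*N)
b(16) - 1*448 = (-9 - 3*16) - 1*448 = (-9 - 48) - 448 = -57 - 448 = -505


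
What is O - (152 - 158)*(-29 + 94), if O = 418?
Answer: 808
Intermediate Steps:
O - (152 - 158)*(-29 + 94) = 418 - (152 - 158)*(-29 + 94) = 418 - (-6)*65 = 418 - 1*(-390) = 418 + 390 = 808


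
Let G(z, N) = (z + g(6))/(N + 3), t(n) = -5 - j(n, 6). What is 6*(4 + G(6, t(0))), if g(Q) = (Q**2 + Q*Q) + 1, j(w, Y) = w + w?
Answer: -213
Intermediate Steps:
j(w, Y) = 2*w
g(Q) = 1 + 2*Q**2 (g(Q) = (Q**2 + Q**2) + 1 = 2*Q**2 + 1 = 1 + 2*Q**2)
t(n) = -5 - 2*n
G(z, N) = (73 + z)/(3 + N) (G(z, N) = (z + (1 + 2*6**2))/(N + 3) = (z + (1 + 2*36))/(3 + N) = (z + (1 + 72))/(3 + N) = (z + 73)/(3 + N) = (73 + z)/(3 + N))
6*(4 + G(6, t(0))) = 6*(4 + (73 + 6)/(3 + (-5 - 2*0))) = 6*(4 + 79/(3 + (-5 + 0))) = 6*(4 + 79/(3 - 5)) = 6*(4 + 79/(-2)) = 6*(4 - 1/2*79) = 6*(4 - 79/2) = 6*(-71/2) = -213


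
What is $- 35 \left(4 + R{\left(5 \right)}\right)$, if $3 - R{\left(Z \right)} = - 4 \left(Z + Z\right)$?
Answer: $-1645$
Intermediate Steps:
$R{\left(Z \right)} = 3 + 8 Z$ ($R{\left(Z \right)} = 3 - - 4 \left(Z + Z\right) = 3 - - 4 \cdot 2 Z = 3 - - 8 Z = 3 + 8 Z$)
$- 35 \left(4 + R{\left(5 \right)}\right) = - 35 \left(4 + \left(3 + 8 \cdot 5\right)\right) = - 35 \left(4 + \left(3 + 40\right)\right) = - 35 \left(4 + 43\right) = \left(-35\right) 47 = -1645$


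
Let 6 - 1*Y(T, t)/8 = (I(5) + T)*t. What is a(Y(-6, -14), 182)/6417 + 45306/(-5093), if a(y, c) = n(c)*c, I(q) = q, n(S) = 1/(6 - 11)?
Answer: -1454569936/163408905 ≈ -8.9014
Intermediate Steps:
n(S) = -⅕ (n(S) = 1/(-5) = -⅕)
Y(T, t) = 48 - 8*t*(5 + T) (Y(T, t) = 48 - 8*(5 + T)*t = 48 - 8*t*(5 + T))
a(y, c) = -c/5
a(Y(-6, -14), 182)/6417 + 45306/(-5093) = -⅕*182/6417 + 45306/(-5093) = -182/5*1/6417 + 45306*(-1/5093) = -182/32085 - 45306/5093 = -1454569936/163408905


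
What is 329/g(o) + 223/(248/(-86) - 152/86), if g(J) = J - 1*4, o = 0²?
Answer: -26039/200 ≈ -130.20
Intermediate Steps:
o = 0
g(J) = -4 + J (g(J) = J - 4 = -4 + J)
329/g(o) + 223/(248/(-86) - 152/86) = 329/(-4 + 0) + 223/(248/(-86) - 152/86) = 329/(-4) + 223/(248*(-1/86) - 152*1/86) = 329*(-¼) + 223/(-124/43 - 76/43) = -329/4 + 223/(-200/43) = -329/4 + 223*(-43/200) = -329/4 - 9589/200 = -26039/200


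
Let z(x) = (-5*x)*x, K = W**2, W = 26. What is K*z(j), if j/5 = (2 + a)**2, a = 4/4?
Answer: -6844500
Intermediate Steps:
a = 1 (a = 4*(1/4) = 1)
j = 45 (j = 5*(2 + 1)**2 = 5*3**2 = 5*9 = 45)
K = 676 (K = 26**2 = 676)
z(x) = -5*x**2
K*z(j) = 676*(-5*45**2) = 676*(-5*2025) = 676*(-10125) = -6844500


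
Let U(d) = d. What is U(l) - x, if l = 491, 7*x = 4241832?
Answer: -605485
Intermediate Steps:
x = 605976 (x = (⅐)*4241832 = 605976)
U(l) - x = 491 - 1*605976 = 491 - 605976 = -605485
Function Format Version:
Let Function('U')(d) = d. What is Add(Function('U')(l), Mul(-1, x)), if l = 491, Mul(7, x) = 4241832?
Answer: -605485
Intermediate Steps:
x = 605976 (x = Mul(Rational(1, 7), 4241832) = 605976)
Add(Function('U')(l), Mul(-1, x)) = Add(491, Mul(-1, 605976)) = Add(491, -605976) = -605485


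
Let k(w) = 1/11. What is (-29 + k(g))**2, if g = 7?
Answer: 101124/121 ≈ 835.74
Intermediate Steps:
k(w) = 1/11
(-29 + k(g))**2 = (-29 + 1/11)**2 = (-318/11)**2 = 101124/121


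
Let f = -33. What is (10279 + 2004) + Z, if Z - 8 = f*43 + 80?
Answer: 10952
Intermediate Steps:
Z = -1331 (Z = 8 + (-33*43 + 80) = 8 + (-1419 + 80) = 8 - 1339 = -1331)
(10279 + 2004) + Z = (10279 + 2004) - 1331 = 12283 - 1331 = 10952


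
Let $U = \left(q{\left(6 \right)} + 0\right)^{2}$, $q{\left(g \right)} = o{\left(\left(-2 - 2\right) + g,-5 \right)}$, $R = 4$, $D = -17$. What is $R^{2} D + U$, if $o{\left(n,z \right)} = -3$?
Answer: $-263$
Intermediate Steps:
$q{\left(g \right)} = -3$
$U = 9$ ($U = \left(-3 + 0\right)^{2} = \left(-3\right)^{2} = 9$)
$R^{2} D + U = 4^{2} \left(-17\right) + 9 = 16 \left(-17\right) + 9 = -272 + 9 = -263$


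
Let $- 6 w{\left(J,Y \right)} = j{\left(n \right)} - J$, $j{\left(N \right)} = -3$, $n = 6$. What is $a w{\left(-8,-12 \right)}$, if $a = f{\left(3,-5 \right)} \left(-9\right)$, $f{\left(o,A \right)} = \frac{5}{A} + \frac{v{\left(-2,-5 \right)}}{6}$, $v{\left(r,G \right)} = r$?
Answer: $-10$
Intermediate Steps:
$w{\left(J,Y \right)} = \frac{1}{2} + \frac{J}{6}$ ($w{\left(J,Y \right)} = - \frac{-3 - J}{6} = \frac{1}{2} + \frac{J}{6}$)
$f{\left(o,A \right)} = - \frac{1}{3} + \frac{5}{A}$ ($f{\left(o,A \right)} = \frac{5}{A} - \frac{2}{6} = \frac{5}{A} - \frac{1}{3} = - \frac{1}{3} + \frac{5}{A}$)
$a = 12$ ($a = \frac{15 - -5}{3 \left(-5\right)} \left(-9\right) = \frac{1}{3} \left(- \frac{1}{5}\right) \left(15 + 5\right) \left(-9\right) = \frac{1}{3} \left(- \frac{1}{5}\right) 20 \left(-9\right) = \left(- \frac{4}{3}\right) \left(-9\right) = 12$)
$a w{\left(-8,-12 \right)} = 12 \left(\frac{1}{2} + \frac{1}{6} \left(-8\right)\right) = 12 \left(\frac{1}{2} - \frac{4}{3}\right) = 12 \left(- \frac{5}{6}\right) = -10$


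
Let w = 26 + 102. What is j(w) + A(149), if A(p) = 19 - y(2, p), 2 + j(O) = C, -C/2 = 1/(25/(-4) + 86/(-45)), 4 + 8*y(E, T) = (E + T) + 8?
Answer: -25031/11752 ≈ -2.1299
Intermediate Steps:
y(E, T) = 1/2 + E/8 + T/8 (y(E, T) = -1/2 + ((E + T) + 8)/8 = -1/2 + (8 + E + T)/8 = -1/2 + (1 + E/8 + T/8) = 1/2 + E/8 + T/8)
w = 128
C = 360/1469 (C = -2/(25/(-4) + 86/(-45)) = -2/(25*(-1/4) + 86*(-1/45)) = -2/(-25/4 - 86/45) = -2/(-1469/180) = -2*(-180/1469) = 360/1469 ≈ 0.24506)
j(O) = -2578/1469 (j(O) = -2 + 360/1469 = -2578/1469)
A(p) = 73/4 - p/8 (A(p) = 19 - (1/2 + (1/8)*2 + p/8) = 19 - (1/2 + 1/4 + p/8) = 19 - (3/4 + p/8) = 19 + (-3/4 - p/8) = 73/4 - p/8)
j(w) + A(149) = -2578/1469 + (73/4 - 1/8*149) = -2578/1469 + (73/4 - 149/8) = -2578/1469 - 3/8 = -25031/11752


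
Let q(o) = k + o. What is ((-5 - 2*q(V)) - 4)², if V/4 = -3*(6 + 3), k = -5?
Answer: 47089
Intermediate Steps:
V = -108 (V = 4*(-3*(6 + 3)) = 4*(-3*9) = 4*(-27) = -108)
q(o) = -5 + o
((-5 - 2*q(V)) - 4)² = ((-5 - 2*(-5 - 108)) - 4)² = ((-5 - 2*(-113)) - 4)² = ((-5 + 226) - 4)² = (221 - 4)² = 217² = 47089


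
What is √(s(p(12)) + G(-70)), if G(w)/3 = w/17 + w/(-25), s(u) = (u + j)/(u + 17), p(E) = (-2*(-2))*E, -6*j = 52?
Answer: I*√36789870/3315 ≈ 1.8297*I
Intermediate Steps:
j = -26/3 (j = -⅙*52 = -26/3 ≈ -8.6667)
p(E) = 4*E
s(u) = (-26/3 + u)/(17 + u) (s(u) = (u - 26/3)/(u + 17) = (-26/3 + u)/(17 + u))
G(w) = 24*w/425 (G(w) = 3*(w/17 + w/(-25)) = 3*(w*(1/17) + w*(-1/25)) = 3*(w/17 - w/25) = 3*(8*w/425) = 24*w/425)
√(s(p(12)) + G(-70)) = √((-26/3 + 4*12)/(17 + 4*12) + (24/425)*(-70)) = √((-26/3 + 48)/(17 + 48) - 336/85) = √((118/3)/65 - 336/85) = √((1/65)*(118/3) - 336/85) = √(118/195 - 336/85) = √(-11098/3315) = I*√36789870/3315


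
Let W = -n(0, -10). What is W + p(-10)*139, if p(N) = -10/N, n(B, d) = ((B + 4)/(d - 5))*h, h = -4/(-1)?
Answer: 2101/15 ≈ 140.07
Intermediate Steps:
h = 4 (h = -4*(-1) = 4)
n(B, d) = 4*(4 + B)/(-5 + d) (n(B, d) = ((B + 4)/(d - 5))*4 = ((4 + B)/(-5 + d))*4 = 4*(4 + B)/(-5 + d))
W = 16/15 (W = -4*(4 + 0)/(-5 - 10) = -4*4/(-15) = -4*(-1)*4/15 = -1*(-16/15) = 16/15 ≈ 1.0667)
W + p(-10)*139 = 16/15 - 10/(-10)*139 = 16/15 - 10*(-1/10)*139 = 16/15 + 1*139 = 16/15 + 139 = 2101/15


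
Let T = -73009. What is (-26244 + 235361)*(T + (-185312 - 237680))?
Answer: -103722241117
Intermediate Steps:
(-26244 + 235361)*(T + (-185312 - 237680)) = (-26244 + 235361)*(-73009 + (-185312 - 237680)) = 209117*(-73009 - 422992) = 209117*(-496001) = -103722241117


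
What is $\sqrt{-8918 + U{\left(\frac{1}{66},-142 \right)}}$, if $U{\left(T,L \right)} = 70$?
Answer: $4 i \sqrt{553} \approx 94.064 i$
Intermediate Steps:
$\sqrt{-8918 + U{\left(\frac{1}{66},-142 \right)}} = \sqrt{-8918 + 70} = \sqrt{-8848} = 4 i \sqrt{553}$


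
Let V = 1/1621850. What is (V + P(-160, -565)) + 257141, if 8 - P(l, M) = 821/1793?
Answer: 4587619993211/17840350 ≈ 2.5715e+5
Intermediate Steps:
P(l, M) = 13523/1793 (P(l, M) = 8 - 821/1793 = 13523/1793)
V = 1/1621850 ≈ 6.1658e-7
(V + P(-160, -565)) + 257141 = (1/1621850 + 13523/1793) + 257141 = 134553861/17840350 + 257141 = 4587619993211/17840350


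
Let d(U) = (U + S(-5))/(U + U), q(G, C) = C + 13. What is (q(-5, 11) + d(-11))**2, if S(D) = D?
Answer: 73984/121 ≈ 611.44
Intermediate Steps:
q(G, C) = 13 + C
d(U) = (-5 + U)/(2*U) (d(U) = (U - 5)/(U + U) = (-5 + U)/((2*U)) = (-5 + U)*(1/(2*U)) = (-5 + U)/(2*U))
(q(-5, 11) + d(-11))**2 = ((13 + 11) + (1/2)*(-5 - 11)/(-11))**2 = (24 + (1/2)*(-1/11)*(-16))**2 = (24 + 8/11)**2 = (272/11)**2 = 73984/121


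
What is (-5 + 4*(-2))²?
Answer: 169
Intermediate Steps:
(-5 + 4*(-2))² = (-5 - 8)² = (-13)² = 169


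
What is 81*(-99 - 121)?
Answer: -17820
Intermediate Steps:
81*(-99 - 121) = 81*(-220) = -17820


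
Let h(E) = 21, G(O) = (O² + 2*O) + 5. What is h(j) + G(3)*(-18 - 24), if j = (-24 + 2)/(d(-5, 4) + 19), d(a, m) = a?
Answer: -819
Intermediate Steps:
G(O) = 5 + O² + 2*O
j = -11/7 (j = (-24 + 2)/(-5 + 19) = -22/14 = -22*1/14 = -11/7 ≈ -1.5714)
h(j) + G(3)*(-18 - 24) = 21 + (5 + 3² + 2*3)*(-18 - 24) = 21 + (5 + 9 + 6)*(-42) = 21 + 20*(-42) = 21 - 840 = -819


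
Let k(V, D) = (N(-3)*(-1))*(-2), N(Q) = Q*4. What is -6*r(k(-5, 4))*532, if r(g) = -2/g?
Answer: -266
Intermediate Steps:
N(Q) = 4*Q
k(V, D) = -24 (k(V, D) = ((4*(-3))*(-1))*(-2) = -12*(-1)*(-2) = 12*(-2) = -24)
-6*r(k(-5, 4))*532 = -(-12)/(-24)*532 = -(-12)*(-1)/24*532 = -6*1/12*532 = -½*532 = -266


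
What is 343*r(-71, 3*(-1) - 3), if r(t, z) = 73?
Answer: 25039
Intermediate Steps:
343*r(-71, 3*(-1) - 3) = 343*73 = 25039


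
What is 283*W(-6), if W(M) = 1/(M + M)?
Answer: -283/12 ≈ -23.583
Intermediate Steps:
W(M) = 1/(2*M)
283*W(-6) = 283*((1/2)/(-6)) = 283*((1/2)*(-1/6)) = 283*(-1/12) = -283/12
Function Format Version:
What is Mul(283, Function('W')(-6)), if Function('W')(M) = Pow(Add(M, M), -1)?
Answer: Rational(-283, 12) ≈ -23.583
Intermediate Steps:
Function('W')(M) = Mul(Rational(1, 2), Pow(M, -1)) (Function('W')(M) = Pow(Mul(2, M), -1) = Mul(Rational(1, 2), Pow(M, -1)))
Mul(283, Function('W')(-6)) = Mul(283, Mul(Rational(1, 2), Pow(-6, -1))) = Mul(283, Mul(Rational(1, 2), Rational(-1, 6))) = Mul(283, Rational(-1, 12)) = Rational(-283, 12)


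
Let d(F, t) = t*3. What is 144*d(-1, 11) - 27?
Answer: 4725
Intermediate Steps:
d(F, t) = 3*t
144*d(-1, 11) - 27 = 144*(3*11) - 27 = 144*33 - 27 = 4752 - 27 = 4725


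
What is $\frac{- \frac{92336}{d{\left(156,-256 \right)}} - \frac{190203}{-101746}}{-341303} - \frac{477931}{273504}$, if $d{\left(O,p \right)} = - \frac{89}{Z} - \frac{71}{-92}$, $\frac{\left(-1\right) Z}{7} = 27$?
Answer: $- \frac{156963974052196893859}{102609036307246177632} \approx -1.5297$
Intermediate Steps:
$Z = -189$ ($Z = \left(-7\right) 27 = -189$)
$d{\left(O,p \right)} = \frac{21607}{17388}$ ($d{\left(O,p \right)} = - \frac{89}{-189} - \frac{71}{-92} = \left(-89\right) \left(- \frac{1}{189}\right) - - \frac{71}{92} = \frac{89}{189} + \frac{71}{92} = \frac{21607}{17388}$)
$\frac{- \frac{92336}{d{\left(156,-256 \right)}} - \frac{190203}{-101746}}{-341303} - \frac{477931}{273504} = \frac{- \frac{92336}{\frac{21607}{17388}} - \frac{190203}{-101746}}{-341303} - \frac{477931}{273504} = \left(\left(-92336\right) \frac{17388}{21607} - - \frac{190203}{101746}\right) \left(- \frac{1}{341303}\right) - \frac{477931}{273504} = \left(- \frac{1605538368}{21607} + \frac{190203}{101746}\right) \left(- \frac{1}{341303}\right) - \frac{477931}{273504} = \left(- \frac{163352997074307}{2198425822}\right) \left(- \frac{1}{341303}\right) - \frac{477931}{273504} = \frac{163352997074307}{750329328326066} - \frac{477931}{273504} = - \frac{156963974052196893859}{102609036307246177632}$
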